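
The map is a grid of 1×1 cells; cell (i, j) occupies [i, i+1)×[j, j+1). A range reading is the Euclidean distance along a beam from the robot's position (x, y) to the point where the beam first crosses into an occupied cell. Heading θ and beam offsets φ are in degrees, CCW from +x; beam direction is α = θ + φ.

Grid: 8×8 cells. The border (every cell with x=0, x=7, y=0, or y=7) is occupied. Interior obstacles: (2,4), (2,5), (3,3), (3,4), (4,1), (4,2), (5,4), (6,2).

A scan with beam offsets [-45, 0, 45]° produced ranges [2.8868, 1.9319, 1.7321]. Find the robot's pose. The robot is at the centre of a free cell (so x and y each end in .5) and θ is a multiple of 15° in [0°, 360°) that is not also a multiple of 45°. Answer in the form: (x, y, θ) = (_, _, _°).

(x, y, θ) = (1.5, 2.5, 15°)

Candidates: 28 free-cell centres × 16 headings = 448 poses. Raycast each; keep the one whose scan matches to 4 dp.
  (4.5, 6.5, 300°): beam 1 = 1.9319 ≠ 2.8868 ✗
  (1.5, 5.5, 255°): beam 1 = 0.5774 ≠ 2.8868 ✗
  (1.5, 3.5, 30°): beam 1 = 1.5529 ≠ 2.8868 ✗
  …
  (1.5, 2.5, 15°): r_1=2.8868, r_2=1.9319, r_3=1.7321 — all match ✓
No second candidate reproduces the full scan.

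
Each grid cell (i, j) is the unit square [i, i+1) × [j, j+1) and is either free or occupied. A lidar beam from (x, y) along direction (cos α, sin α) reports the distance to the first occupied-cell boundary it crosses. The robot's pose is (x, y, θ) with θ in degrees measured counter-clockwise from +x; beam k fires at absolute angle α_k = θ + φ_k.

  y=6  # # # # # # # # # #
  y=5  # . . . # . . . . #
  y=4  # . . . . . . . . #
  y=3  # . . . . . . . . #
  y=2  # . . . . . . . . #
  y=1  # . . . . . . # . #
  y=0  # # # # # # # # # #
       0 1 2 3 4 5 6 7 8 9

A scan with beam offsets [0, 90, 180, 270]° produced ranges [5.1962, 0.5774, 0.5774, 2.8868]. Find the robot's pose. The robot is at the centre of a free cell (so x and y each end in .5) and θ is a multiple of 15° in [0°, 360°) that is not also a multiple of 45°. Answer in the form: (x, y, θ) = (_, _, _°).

Candidates: 38 free-cell centres × 16 headings = 608 poses. Raycast each; keep the one whose scan matches to 4 dp.
  (3.5, 2.5, 165°): beam 1 = 2.5882 ≠ 5.1962 ✗
  (5.5, 3.5, 150°): beam 1 = 5.0000 ≠ 5.1962 ✗
  (4.5, 4.5, 75°): beam 1 = 0.5176 ≠ 5.1962 ✗
  (2.5, 2.5, 15°): beam 1 = 6.7293 ≠ 5.1962 ✗
  …
  (3.5, 5.5, 300°): r_1=5.1962, r_2=0.5774, r_3=0.5774, r_4=2.8868 — all match ✓
No second candidate reproduces the full scan.

(x, y, θ) = (3.5, 5.5, 300°)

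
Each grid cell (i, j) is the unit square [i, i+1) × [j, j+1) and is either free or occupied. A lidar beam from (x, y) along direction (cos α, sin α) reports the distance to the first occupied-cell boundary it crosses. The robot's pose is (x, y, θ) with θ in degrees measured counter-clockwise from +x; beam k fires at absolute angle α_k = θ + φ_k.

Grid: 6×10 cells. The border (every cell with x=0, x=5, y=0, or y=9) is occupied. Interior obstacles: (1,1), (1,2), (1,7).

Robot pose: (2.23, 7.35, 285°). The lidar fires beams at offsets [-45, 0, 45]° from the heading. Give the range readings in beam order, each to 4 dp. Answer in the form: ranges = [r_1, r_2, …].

beam 1: φ=-45°, α=240°
  dir = (cos 240°, sin 240°) = (-0.5000, -0.8660); from cell (2,7)
  next x-line at t=0.4600, next y-line at t=0.4041; Δt_x=2.0000, Δt_y=1.1547
    y: enter (2,6) at t=0.4041
    x: enter (1,6) at t=0.4600
    y: enter (1,5) at t=1.5588
    x: enter (0,5) at t=2.4600 ← occupied
  → r_1 = 2.4600
beam 2: φ=0°, α=285°
  dir = (cos 285°, sin 285°) = (0.2588, -0.9659); from cell (2,7)
  next x-line at t=2.9751, next y-line at t=0.3623; Δt_x=3.8637, Δt_y=1.0353
    y: enter (2,6) at t=0.3623
    y: enter (2,5) at t=1.3976
    y: enter (2,4) at t=2.4329
    x: enter (3,4) at t=2.9751
    y: enter (3,3) at t=3.4682
    y: enter (3,2) at t=4.5035
    y: enter (3,1) at t=5.5387
    y: enter (3,0) at t=6.5740 ← occupied
  → r_2 = 6.5740
beam 3: φ=45°, α=330°
  dir = (cos 330°, sin 330°) = (0.8660, -0.5000); from cell (2,7)
  next x-line at t=0.8891, next y-line at t=0.7000; Δt_x=1.1547, Δt_y=2.0000
    y: enter (2,6) at t=0.7000
    x: enter (3,6) at t=0.8891
    x: enter (4,6) at t=2.0438
    y: enter (4,5) at t=2.7000
    x: enter (5,5) at t=3.1985 ← occupied
  → r_3 = 3.1985

ranges = [2.4600, 6.5740, 3.1985]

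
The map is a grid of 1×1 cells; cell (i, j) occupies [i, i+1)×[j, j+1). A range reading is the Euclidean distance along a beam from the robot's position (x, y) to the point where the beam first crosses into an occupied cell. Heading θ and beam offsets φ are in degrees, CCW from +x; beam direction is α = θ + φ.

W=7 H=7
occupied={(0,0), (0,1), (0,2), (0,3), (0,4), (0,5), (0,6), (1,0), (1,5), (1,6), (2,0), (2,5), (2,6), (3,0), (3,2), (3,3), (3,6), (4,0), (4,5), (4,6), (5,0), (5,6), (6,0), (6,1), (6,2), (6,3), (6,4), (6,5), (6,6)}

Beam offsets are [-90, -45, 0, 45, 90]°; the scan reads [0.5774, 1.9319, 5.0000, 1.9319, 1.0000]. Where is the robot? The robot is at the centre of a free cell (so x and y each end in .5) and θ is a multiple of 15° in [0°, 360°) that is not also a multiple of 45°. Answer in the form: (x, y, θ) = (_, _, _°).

Candidates: 20 free-cell centres × 16 headings = 320 poses. Raycast each; keep the one whose scan matches to 4 dp.
  (2.5, 1.5, 30°): beam 3 = 1.0000 ≠ 5.0000 ✗
  (5.5, 4.5, 150°): beam 1 = 1.0000 ≠ 0.5774 ✗
  (5.5, 4.5, 345°): beam 1 = 3.6235 ≠ 0.5774 ✗
  (5.5, 3.5, 105°): beam 1 = 0.5176 ≠ 0.5774 ✗
  …
  (5.5, 1.5, 120°): r_1=0.5774, r_2=1.9319, r_3=5.0000, r_4=1.9319, r_5=1.0000 — all match ✓
No second candidate reproduces the full scan.

(x, y, θ) = (5.5, 1.5, 120°)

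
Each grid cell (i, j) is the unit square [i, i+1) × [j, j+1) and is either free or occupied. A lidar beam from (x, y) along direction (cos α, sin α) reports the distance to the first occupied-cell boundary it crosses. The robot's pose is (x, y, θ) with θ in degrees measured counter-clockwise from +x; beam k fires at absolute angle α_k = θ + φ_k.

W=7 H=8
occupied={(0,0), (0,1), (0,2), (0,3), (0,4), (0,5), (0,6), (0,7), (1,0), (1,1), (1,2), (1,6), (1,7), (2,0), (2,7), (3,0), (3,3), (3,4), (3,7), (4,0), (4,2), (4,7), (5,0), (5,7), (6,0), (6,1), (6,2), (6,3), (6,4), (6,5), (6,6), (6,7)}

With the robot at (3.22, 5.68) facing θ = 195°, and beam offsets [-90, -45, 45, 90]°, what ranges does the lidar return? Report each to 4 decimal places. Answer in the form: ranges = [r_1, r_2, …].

beam 1: φ=-90°, α=105°
  direction (-0.2588, 0.9659); cell (3,5); t to first gridline: x 0.8500, y 0.3313 (then +3.8637 / +1.0353)
    (3,6) via y @ 0.3313
    (2,6) via x @ 0.8500
    (2,7) via y @ 1.3666  # hit
  → r_1 = 1.3666
beam 2: φ=-45°, α=150°
  direction (-0.8660, 0.5000); cell (3,5); t to first gridline: x 0.2540, y 0.6400 (then +1.1547 / +2.0000)
    (2,5) via x @ 0.2540
    (2,6) via y @ 0.6400
    (1,6) via x @ 1.4087  # hit
  → r_2 = 1.4087
beam 3: φ=45°, α=240°
  direction (-0.5000, -0.8660); cell (3,5); t to first gridline: x 0.4400, y 0.7852 (then +2.0000 / +1.1547)
    (2,5) via x @ 0.4400
    (2,4) via y @ 0.7852
    (2,3) via y @ 1.9399
    (1,3) via x @ 2.4400
    (1,2) via y @ 3.0946  # hit
  → r_3 = 3.0946
beam 4: φ=90°, α=285°
  direction (0.2588, -0.9659); cell (3,5); t to first gridline: x 3.0137, y 0.7040 (then +3.8637 / +1.0353)
    (3,4) via y @ 0.7040  # hit
  → r_4 = 0.7040

ranges = [1.3666, 1.4087, 3.0946, 0.7040]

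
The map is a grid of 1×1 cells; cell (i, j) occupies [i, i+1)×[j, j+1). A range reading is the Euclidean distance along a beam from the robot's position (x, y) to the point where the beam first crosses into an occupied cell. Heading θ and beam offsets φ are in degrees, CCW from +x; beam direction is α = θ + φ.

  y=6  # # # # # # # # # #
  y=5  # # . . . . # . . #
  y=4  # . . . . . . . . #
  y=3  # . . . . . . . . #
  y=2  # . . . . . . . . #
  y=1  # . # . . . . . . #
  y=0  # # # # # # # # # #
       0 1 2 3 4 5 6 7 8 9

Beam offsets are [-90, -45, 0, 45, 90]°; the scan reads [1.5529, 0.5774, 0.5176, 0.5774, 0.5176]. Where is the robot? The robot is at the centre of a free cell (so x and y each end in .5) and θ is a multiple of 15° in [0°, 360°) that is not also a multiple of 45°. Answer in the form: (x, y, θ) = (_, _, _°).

The pose lattice has 37·16 = 592 candidates. Test each by forward raycasting.
  (3.5, 5.5, 150°): beam 1 = 0.5774 ≠ 1.5529 ✗
  (1.5, 3.5, 120°): beam 1 = 5.0000 ≠ 1.5529 ✗
  (3.5, 2.5, 15°): beam 2 = 3.0000 ≠ 0.5774 ✗
  …
  (7.5, 5.5, 105°): r_1=1.5529, r_2=0.5774, r_3=0.5176, r_4=0.5774, r_5=0.5176 — all match ✓
No second candidate reproduces the full scan.

(x, y, θ) = (7.5, 5.5, 105°)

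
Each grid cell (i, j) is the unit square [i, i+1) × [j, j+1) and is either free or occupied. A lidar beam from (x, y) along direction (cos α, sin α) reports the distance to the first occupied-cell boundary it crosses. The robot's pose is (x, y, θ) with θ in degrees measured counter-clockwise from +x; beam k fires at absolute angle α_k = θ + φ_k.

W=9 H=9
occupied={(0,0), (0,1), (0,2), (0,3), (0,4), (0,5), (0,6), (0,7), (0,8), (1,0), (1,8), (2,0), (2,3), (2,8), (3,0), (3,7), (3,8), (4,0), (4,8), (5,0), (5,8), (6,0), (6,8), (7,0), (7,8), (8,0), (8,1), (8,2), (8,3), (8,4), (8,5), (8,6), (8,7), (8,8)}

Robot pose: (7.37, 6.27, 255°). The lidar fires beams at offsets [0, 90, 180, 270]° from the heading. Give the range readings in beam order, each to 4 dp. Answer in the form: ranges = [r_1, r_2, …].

ranges = [5.4559, 0.6522, 1.7910, 3.4889]

beam 1: φ=0°, α=255°
  cosα=-0.2588 sinα=-0.9659 | (7,6) | tMaxX 1.4296 tMaxY 0.2795 | tΔX 3.8637 tΔY 1.0353
    t=0.2795 [y] (7,5)
    t=1.3148 [y] (7,4)
    t=1.4296 [x] (6,4)
    t=2.3501 [y] (6,3)
    t=3.3854 [y] (6,2)
    t=4.4206 [y] (6,1)
    t=5.2933 [x] (5,1)
    t=5.4559 [y] (5,0) — stop
  → r_1 = 5.4559
beam 2: φ=90°, α=345°
  cosα=0.9659 sinα=-0.2588 | (7,6) | tMaxX 0.6522 tMaxY 1.0432 | tΔX 1.0353 tΔY 3.8637
    t=0.6522 [x] (8,6) — stop
  → r_2 = 0.6522
beam 3: φ=180°, α=75°
  cosα=0.2588 sinα=0.9659 | (7,6) | tMaxX 2.4341 tMaxY 0.7558 | tΔX 3.8637 tΔY 1.0353
    t=0.7558 [y] (7,7)
    t=1.7910 [y] (7,8) — stop
  → r_3 = 1.7910
beam 4: φ=270°, α=165°
  cosα=-0.9659 sinα=0.2588 | (7,6) | tMaxX 0.3831 tMaxY 2.8205 | tΔX 1.0353 tΔY 3.8637
    t=0.3831 [x] (6,6)
    t=1.4183 [x] (5,6)
    t=2.4536 [x] (4,6)
    t=2.8205 [y] (4,7)
    t=3.4889 [x] (3,7) — stop
  → r_4 = 3.4889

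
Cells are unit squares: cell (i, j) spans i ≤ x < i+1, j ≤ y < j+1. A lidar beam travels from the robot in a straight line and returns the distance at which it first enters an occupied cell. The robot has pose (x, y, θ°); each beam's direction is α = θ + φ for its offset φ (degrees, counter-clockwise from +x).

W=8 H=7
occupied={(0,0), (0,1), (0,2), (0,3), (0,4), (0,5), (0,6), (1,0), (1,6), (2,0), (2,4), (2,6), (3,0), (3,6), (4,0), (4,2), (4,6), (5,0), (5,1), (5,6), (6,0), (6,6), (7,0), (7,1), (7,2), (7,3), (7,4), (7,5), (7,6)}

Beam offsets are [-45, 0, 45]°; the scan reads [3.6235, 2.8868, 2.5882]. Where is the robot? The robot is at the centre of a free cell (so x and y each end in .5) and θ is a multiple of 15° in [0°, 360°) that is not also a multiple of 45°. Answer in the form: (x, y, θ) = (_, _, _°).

Enumerate (i+0.5, j+0.5, θ) over the 27 free cells and 16 admissible headings. For each, cast all 3 beams and compare to the given ranges.
  (4.5, 5.5, 30°): beam 1 = 2.5882 ≠ 3.6235 ✗
  (2.5, 1.5, 75°): beam 1 = 1.7321 ≠ 3.6235 ✗
  (6.5, 2.5, 30°): beam 1 = 0.5176 ≠ 3.6235 ✗
  (3.5, 3.5, 15°): beam 1 = 1.0000 ≠ 3.6235 ✗
  (6.5, 3.5, 330°): beam 1 = 1.9319 ≠ 3.6235 ✗
  …
  (3.5, 3.5, 60°): r_1=3.6235, r_2=2.8868, r_3=2.5882 — all match ✓
No second candidate reproduces the full scan.

(x, y, θ) = (3.5, 3.5, 60°)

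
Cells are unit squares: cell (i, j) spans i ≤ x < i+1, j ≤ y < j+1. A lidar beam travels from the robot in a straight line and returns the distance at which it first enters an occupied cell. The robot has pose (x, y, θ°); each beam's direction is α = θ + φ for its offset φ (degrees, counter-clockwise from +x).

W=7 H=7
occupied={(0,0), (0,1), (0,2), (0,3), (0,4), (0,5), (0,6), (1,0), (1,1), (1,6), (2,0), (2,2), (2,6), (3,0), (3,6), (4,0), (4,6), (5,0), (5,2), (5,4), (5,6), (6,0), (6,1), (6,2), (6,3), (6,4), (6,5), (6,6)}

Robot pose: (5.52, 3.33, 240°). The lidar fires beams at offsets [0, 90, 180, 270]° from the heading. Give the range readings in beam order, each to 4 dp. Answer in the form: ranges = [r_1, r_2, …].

beam 1: φ=0°, α=240°
  d=(-0.5000,-0.8660)  start (5,3)  tX=1.0400 tY=0.3811  stride 1/|dx|=2.0000 1/|dy|=1.1547
    cross y-line → (5,2), t=0.3811 (wall)
  → r_1 = 0.3811
beam 2: φ=90°, α=330°
  d=(0.8660,-0.5000)  start (5,3)  tX=0.5543 tY=0.6600  stride 1/|dx|=1.1547 1/|dy|=2.0000
    cross x-line → (6,3), t=0.5543 (wall)
  → r_2 = 0.5543
beam 3: φ=180°, α=60°
  d=(0.5000,0.8660)  start (5,3)  tX=0.9600 tY=0.7736  stride 1/|dx|=2.0000 1/|dy|=1.1547
    cross y-line → (5,4), t=0.7736 (wall)
  → r_3 = 0.7736
beam 4: φ=270°, α=150°
  d=(-0.8660,0.5000)  start (5,3)  tX=0.6004 tY=1.3400  stride 1/|dx|=1.1547 1/|dy|=2.0000
    cross x-line → (4,3), t=0.6004
    cross y-line → (4,4), t=1.3400
    cross x-line → (3,4), t=1.7551
    cross x-line → (2,4), t=2.9098
    cross y-line → (2,5), t=3.3400
    cross x-line → (1,5), t=4.0645
    cross x-line → (0,5), t=5.2192 (wall)
  → r_4 = 5.2192

ranges = [0.3811, 0.5543, 0.7736, 5.2192]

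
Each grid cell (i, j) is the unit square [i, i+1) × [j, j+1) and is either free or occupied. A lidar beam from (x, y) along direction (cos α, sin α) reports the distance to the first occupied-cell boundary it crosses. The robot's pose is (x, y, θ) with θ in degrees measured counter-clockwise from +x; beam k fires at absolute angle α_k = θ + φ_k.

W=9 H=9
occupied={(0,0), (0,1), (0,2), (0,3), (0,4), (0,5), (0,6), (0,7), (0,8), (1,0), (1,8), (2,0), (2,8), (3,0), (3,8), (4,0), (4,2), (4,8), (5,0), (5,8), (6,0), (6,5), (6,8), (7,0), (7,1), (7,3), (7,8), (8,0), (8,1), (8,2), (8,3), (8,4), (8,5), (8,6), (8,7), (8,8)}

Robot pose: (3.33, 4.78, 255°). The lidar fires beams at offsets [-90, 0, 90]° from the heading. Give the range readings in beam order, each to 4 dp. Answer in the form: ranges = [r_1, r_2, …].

ranges = [2.4122, 3.9133, 3.7995]

beam 1: φ=-90°, α=165°
  direction (-0.9659, 0.2588); cell (3,4); t to first gridline: x 0.3416, y 0.8500 (then +1.0353 / +3.8637)
    (2,4) via x @ 0.3416
    (2,5) via y @ 0.8500
    (1,5) via x @ 1.3769
    (0,5) via x @ 2.4122  # hit
  → r_1 = 2.4122
beam 2: φ=0°, α=255°
  direction (-0.2588, -0.9659); cell (3,4); t to first gridline: x 1.2750, y 0.8075 (then +3.8637 / +1.0353)
    (3,3) via y @ 0.8075
    (2,3) via x @ 1.2750
    (2,2) via y @ 1.8428
    (2,1) via y @ 2.8781
    (2,0) via y @ 3.9133  # hit
  → r_2 = 3.9133
beam 3: φ=90°, α=345°
  direction (0.9659, -0.2588); cell (3,4); t to first gridline: x 0.6936, y 3.0137 (then +1.0353 / +3.8637)
    (4,4) via x @ 0.6936
    (5,4) via x @ 1.7289
    (6,4) via x @ 2.7642
    (6,3) via y @ 3.0137
    (7,3) via x @ 3.7995  # hit
  → r_3 = 3.7995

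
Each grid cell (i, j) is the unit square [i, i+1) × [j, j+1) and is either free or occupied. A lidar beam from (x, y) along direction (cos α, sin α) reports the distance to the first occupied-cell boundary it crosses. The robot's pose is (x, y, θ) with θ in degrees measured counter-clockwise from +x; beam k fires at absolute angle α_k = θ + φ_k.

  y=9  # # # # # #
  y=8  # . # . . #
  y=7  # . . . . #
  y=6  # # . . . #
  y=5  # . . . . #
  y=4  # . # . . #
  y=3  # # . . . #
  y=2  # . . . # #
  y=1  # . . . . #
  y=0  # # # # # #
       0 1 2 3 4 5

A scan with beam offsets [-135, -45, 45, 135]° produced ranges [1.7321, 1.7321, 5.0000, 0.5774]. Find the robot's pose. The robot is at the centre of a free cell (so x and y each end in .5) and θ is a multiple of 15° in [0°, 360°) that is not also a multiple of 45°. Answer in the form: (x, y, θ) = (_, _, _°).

(x, y, θ) = (3.5, 4.5, 75°)

Candidates: 27 free-cell centres × 16 headings = 432 poses. Raycast each; keep the one whose scan matches to 4 dp.
  (4.5, 3.5, 150°): beam 1 = 0.5176 ≠ 1.7321 ✗
  (2.5, 7.5, 330°): beam 1 = 1.5529 ≠ 1.7321 ✗
  (3.5, 7.5, 165°): beam 2 = 1.0000 ≠ 1.7321 ✗
  (3.5, 7.5, 120°): beam 1 = 1.5529 ≠ 1.7321 ✗
  …
  (3.5, 4.5, 75°): r_1=1.7321, r_2=1.7321, r_3=5.0000, r_4=0.5774 — all match ✓
Only this pose fits every beam.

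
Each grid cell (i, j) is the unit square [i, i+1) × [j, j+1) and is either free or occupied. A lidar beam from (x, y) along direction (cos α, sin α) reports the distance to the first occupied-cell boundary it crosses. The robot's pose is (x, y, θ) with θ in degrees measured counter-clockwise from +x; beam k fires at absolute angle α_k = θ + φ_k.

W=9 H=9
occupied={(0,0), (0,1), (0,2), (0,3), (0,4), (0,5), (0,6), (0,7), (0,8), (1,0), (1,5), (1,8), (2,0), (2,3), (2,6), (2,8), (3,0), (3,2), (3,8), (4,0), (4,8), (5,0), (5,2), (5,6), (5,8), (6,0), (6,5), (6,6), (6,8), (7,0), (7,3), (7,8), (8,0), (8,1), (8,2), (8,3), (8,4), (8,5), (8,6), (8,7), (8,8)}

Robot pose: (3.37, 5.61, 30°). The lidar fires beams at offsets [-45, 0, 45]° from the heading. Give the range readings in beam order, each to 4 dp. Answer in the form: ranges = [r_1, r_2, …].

ranges = [4.7933, 1.8822, 2.4743]

beam 1: φ=-45°, α=345°
  direction (0.9659, -0.2588); cell (3,5); t to first gridline: x 0.6522, y 2.3569 (then +1.0353 / +3.8637)
    (4,5) via x @ 0.6522
    (5,5) via x @ 1.6875
    (5,4) via y @ 2.3569
    (6,4) via x @ 2.7228
    (7,4) via x @ 3.7581
    (8,4) via x @ 4.7933  # hit
  → r_1 = 4.7933
beam 2: φ=0°, α=30°
  direction (0.8660, 0.5000); cell (3,5); t to first gridline: x 0.7275, y 0.7800 (then +1.1547 / +2.0000)
    (4,5) via x @ 0.7275
    (4,6) via y @ 0.7800
    (5,6) via x @ 1.8822  # hit
  → r_2 = 1.8822
beam 3: φ=45°, α=75°
  direction (0.2588, 0.9659); cell (3,5); t to first gridline: x 2.4341, y 0.4038 (then +3.8637 / +1.0353)
    (3,6) via y @ 0.4038
    (3,7) via y @ 1.4390
    (4,7) via x @ 2.4341
    (4,8) via y @ 2.4743  # hit
  → r_3 = 2.4743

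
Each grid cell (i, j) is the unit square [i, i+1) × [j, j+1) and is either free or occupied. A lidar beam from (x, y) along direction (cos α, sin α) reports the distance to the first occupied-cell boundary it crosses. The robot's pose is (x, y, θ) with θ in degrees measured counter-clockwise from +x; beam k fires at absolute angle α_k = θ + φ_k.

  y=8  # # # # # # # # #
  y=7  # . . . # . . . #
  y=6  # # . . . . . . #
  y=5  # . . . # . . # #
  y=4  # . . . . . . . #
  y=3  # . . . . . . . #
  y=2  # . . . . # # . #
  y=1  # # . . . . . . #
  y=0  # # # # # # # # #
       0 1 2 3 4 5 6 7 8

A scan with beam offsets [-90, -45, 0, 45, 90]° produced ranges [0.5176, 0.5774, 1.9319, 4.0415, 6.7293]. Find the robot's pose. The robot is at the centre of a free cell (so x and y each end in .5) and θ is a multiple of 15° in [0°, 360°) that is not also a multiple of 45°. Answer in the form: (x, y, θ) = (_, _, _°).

(x, y, θ) = (1.5, 4.5, 255°)

Enumerate (i+0.5, j+0.5, θ) over the 42 free cells and 16 admissible headings. For each, cast all 5 beams and compare to the given ranges.
  (5.5, 5.5, 165°): beam 1 = 2.5882 ≠ 0.5176 ✗
  (5.5, 5.5, 210°): beam 1 = 1.7321 ≠ 0.5176 ✗
  (5.5, 6.5, 300°): beam 1 = 1.0000 ≠ 0.5176 ✗
  (4.5, 1.5, 345°): beam 4 = 1.0000 ≠ 4.0415 ✗
  …
  (1.5, 4.5, 255°): r_1=0.5176, r_2=0.5774, r_3=1.9319, r_4=4.0415, r_5=6.7293 — all match ✓
Only this pose fits every beam.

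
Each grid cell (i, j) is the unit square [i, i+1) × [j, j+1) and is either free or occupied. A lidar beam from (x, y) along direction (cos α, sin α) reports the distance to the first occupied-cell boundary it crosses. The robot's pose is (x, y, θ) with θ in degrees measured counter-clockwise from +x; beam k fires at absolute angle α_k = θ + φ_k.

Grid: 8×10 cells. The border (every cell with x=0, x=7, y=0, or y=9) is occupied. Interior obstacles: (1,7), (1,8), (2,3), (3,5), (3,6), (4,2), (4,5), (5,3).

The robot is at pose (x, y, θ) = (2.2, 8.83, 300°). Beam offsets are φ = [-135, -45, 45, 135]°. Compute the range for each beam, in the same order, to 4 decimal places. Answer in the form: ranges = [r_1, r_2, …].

beam 1: φ=-135°, α=165°
  cosα=-0.9659 sinα=0.2588 | (2,8) | tMaxX 0.2071 tMaxY 0.6568 | tΔX 1.0353 tΔY 3.8637
    t=0.2071 [x] (1,8) — stop
  → r_1 = 0.2071
beam 2: φ=-45°, α=255°
  cosα=-0.2588 sinα=-0.9659 | (2,8) | tMaxX 0.7727 tMaxY 0.8593 | tΔX 3.8637 tΔY 1.0353
    t=0.7727 [x] (1,8) — stop
  → r_2 = 0.7727
beam 3: φ=45°, α=345°
  cosα=0.9659 sinα=-0.2588 | (2,8) | tMaxX 0.8282 tMaxY 3.2069 | tΔX 1.0353 tΔY 3.8637
    t=0.8282 [x] (3,8)
    t=1.8635 [x] (4,8)
    t=2.8988 [x] (5,8)
    t=3.2069 [y] (5,7)
    t=3.9340 [x] (6,7)
    t=4.9693 [x] (7,7) — stop
  → r_3 = 4.9693
beam 4: φ=135°, α=75°
  cosα=0.2588 sinα=0.9659 | (2,8) | tMaxX 3.0910 tMaxY 0.1760 | tΔX 3.8637 tΔY 1.0353
    t=0.1760 [y] (2,9) — stop
  → r_4 = 0.1760

ranges = [0.2071, 0.7727, 4.9693, 0.1760]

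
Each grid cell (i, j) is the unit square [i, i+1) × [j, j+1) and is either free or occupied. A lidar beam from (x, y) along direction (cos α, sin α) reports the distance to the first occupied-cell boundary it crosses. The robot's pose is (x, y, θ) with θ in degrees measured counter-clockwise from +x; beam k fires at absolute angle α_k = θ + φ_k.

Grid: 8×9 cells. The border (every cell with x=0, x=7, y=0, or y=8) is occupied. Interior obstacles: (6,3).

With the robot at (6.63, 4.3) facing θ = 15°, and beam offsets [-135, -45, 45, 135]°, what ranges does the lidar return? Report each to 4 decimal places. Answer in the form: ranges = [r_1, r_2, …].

ranges = [0.3464, 0.4272, 0.7400, 6.5010]

beam 1: φ=-135°, α=240°
  dir = (cos 240°, sin 240°) = (-0.5000, -0.8660); from cell (6,4)
  next x-line at t=1.2600, next y-line at t=0.3464; Δt_x=2.0000, Δt_y=1.1547
    y: enter (6,3) at t=0.3464 ← occupied
  → r_1 = 0.3464
beam 2: φ=-45°, α=330°
  dir = (cos 330°, sin 330°) = (0.8660, -0.5000); from cell (6,4)
  next x-line at t=0.4272, next y-line at t=0.6000; Δt_x=1.1547, Δt_y=2.0000
    x: enter (7,4) at t=0.4272 ← occupied
  → r_2 = 0.4272
beam 3: φ=45°, α=60°
  dir = (cos 60°, sin 60°) = (0.5000, 0.8660); from cell (6,4)
  next x-line at t=0.7400, next y-line at t=0.8083; Δt_x=2.0000, Δt_y=1.1547
    x: enter (7,4) at t=0.7400 ← occupied
  → r_3 = 0.7400
beam 4: φ=135°, α=150°
  dir = (cos 150°, sin 150°) = (-0.8660, 0.5000); from cell (6,4)
  next x-line at t=0.7275, next y-line at t=1.4000; Δt_x=1.1547, Δt_y=2.0000
    x: enter (5,4) at t=0.7275
    y: enter (5,5) at t=1.4000
    x: enter (4,5) at t=1.8822
    x: enter (3,5) at t=3.0369
    y: enter (3,6) at t=3.4000
    x: enter (2,6) at t=4.1916
    x: enter (1,6) at t=5.3463
    y: enter (1,7) at t=5.4000
    x: enter (0,7) at t=6.5010 ← occupied
  → r_4 = 6.5010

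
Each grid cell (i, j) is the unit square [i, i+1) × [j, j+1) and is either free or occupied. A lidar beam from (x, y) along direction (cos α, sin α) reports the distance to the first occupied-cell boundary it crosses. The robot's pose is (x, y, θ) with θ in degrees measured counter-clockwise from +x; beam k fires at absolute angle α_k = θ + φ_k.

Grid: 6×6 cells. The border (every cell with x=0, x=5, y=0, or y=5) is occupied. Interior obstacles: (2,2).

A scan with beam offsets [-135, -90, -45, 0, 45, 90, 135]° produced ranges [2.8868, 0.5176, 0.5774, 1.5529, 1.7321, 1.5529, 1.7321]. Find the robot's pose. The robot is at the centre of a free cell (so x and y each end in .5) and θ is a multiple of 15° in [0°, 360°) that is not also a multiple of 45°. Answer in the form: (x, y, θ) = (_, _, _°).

(x, y, θ) = (3.5, 2.5, 255°)

Candidates: 15 free-cell centres × 16 headings = 240 poses. Raycast each; keep the one whose scan matches to 4 dp.
  (4.5, 2.5, 240°): beam 1 = 2.5882 ≠ 2.8868 ✗
  (3.5, 1.5, 330°): beam 1 = 1.9319 ≠ 2.8868 ✗
  (3.5, 4.5, 30°): beam 1 = 1.9319 ≠ 2.8868 ✗
  …
  (3.5, 2.5, 255°): r_1=2.8868, r_2=0.5176, r_3=0.5774, r_4=1.5529, r_5=1.7321, r_6=1.5529, r_7=1.7321 — all match ✓
Only this pose fits every beam.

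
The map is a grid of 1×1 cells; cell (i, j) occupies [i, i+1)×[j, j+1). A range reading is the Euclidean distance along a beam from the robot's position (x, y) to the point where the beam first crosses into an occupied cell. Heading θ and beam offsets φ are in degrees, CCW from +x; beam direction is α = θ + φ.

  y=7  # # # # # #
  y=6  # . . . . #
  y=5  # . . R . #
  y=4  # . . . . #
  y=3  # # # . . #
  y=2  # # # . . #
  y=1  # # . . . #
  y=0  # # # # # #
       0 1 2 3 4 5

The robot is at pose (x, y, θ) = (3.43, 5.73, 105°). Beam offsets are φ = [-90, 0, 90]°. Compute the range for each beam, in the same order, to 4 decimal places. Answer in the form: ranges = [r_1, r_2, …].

ranges = [1.6254, 1.3148, 2.5157]

beam 1: φ=-90°, α=15°
  cosα=0.9659 sinα=0.2588 | (3,5) | tMaxX 0.5901 tMaxY 1.0432 | tΔX 1.0353 tΔY 3.8637
    t=0.5901 [x] (4,5)
    t=1.0432 [y] (4,6)
    t=1.6254 [x] (5,6) — stop
  → r_1 = 1.6254
beam 2: φ=0°, α=105°
  cosα=-0.2588 sinα=0.9659 | (3,5) | tMaxX 1.6614 tMaxY 0.2795 | tΔX 3.8637 tΔY 1.0353
    t=0.2795 [y] (3,6)
    t=1.3148 [y] (3,7) — stop
  → r_2 = 1.3148
beam 3: φ=90°, α=195°
  cosα=-0.9659 sinα=-0.2588 | (3,5) | tMaxX 0.4452 tMaxY 2.8205 | tΔX 1.0353 tΔY 3.8637
    t=0.4452 [x] (2,5)
    t=1.4804 [x] (1,5)
    t=2.5157 [x] (0,5) — stop
  → r_3 = 2.5157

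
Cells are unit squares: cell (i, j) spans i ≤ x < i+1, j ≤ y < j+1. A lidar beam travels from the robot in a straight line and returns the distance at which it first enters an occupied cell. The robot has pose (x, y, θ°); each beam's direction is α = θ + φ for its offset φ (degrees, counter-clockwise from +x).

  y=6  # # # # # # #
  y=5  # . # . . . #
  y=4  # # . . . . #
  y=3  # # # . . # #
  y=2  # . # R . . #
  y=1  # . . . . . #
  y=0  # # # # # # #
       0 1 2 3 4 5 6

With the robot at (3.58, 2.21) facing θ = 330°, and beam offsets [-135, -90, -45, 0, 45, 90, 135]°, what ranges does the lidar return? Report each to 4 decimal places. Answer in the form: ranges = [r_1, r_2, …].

ranges = [0.6005, 1.3972, 1.2527, 2.4200, 2.5054, 4.3763, 2.8884]

beam 1: φ=-135°, α=195°
  cosα=-0.9659 sinα=-0.2588 | (3,2) | tMaxX 0.6005 tMaxY 0.8114 | tΔX 1.0353 tΔY 3.8637
    t=0.6005 [x] (2,2) — stop
  → r_1 = 0.6005
beam 2: φ=-90°, α=240°
  cosα=-0.5000 sinα=-0.8660 | (3,2) | tMaxX 1.1600 tMaxY 0.2425 | tΔX 2.0000 tΔY 1.1547
    t=0.2425 [y] (3,1)
    t=1.1600 [x] (2,1)
    t=1.3972 [y] (2,0) — stop
  → r_2 = 1.3972
beam 3: φ=-45°, α=285°
  cosα=0.2588 sinα=-0.9659 | (3,2) | tMaxX 1.6228 tMaxY 0.2174 | tΔX 3.8637 tΔY 1.0353
    t=0.2174 [y] (3,1)
    t=1.2527 [y] (3,0) — stop
  → r_3 = 1.2527
beam 4: φ=0°, α=330°
  cosα=0.8660 sinα=-0.5000 | (3,2) | tMaxX 0.4850 tMaxY 0.4200 | tΔX 1.1547 tΔY 2.0000
    t=0.4200 [y] (3,1)
    t=0.4850 [x] (4,1)
    t=1.6397 [x] (5,1)
    t=2.4200 [y] (5,0) — stop
  → r_4 = 2.4200
beam 5: φ=45°, α=15°
  cosα=0.9659 sinα=0.2588 | (3,2) | tMaxX 0.4348 tMaxY 3.0523 | tΔX 1.0353 tΔY 3.8637
    t=0.4348 [x] (4,2)
    t=1.4701 [x] (5,2)
    t=2.5054 [x] (6,2) — stop
  → r_5 = 2.5054
beam 6: φ=90°, α=60°
  cosα=0.5000 sinα=0.8660 | (3,2) | tMaxX 0.8400 tMaxY 0.9122 | tΔX 2.0000 tΔY 1.1547
    t=0.8400 [x] (4,2)
    t=0.9122 [y] (4,3)
    t=2.0669 [y] (4,4)
    t=2.8400 [x] (5,4)
    t=3.2216 [y] (5,5)
    t=4.3763 [y] (5,6) — stop
  → r_6 = 4.3763
beam 7: φ=135°, α=105°
  cosα=-0.2588 sinα=0.9659 | (3,2) | tMaxX 2.2409 tMaxY 0.8179 | tΔX 3.8637 tΔY 1.0353
    t=0.8179 [y] (3,3)
    t=1.8531 [y] (3,4)
    t=2.2409 [x] (2,4)
    t=2.8884 [y] (2,5) — stop
  → r_7 = 2.8884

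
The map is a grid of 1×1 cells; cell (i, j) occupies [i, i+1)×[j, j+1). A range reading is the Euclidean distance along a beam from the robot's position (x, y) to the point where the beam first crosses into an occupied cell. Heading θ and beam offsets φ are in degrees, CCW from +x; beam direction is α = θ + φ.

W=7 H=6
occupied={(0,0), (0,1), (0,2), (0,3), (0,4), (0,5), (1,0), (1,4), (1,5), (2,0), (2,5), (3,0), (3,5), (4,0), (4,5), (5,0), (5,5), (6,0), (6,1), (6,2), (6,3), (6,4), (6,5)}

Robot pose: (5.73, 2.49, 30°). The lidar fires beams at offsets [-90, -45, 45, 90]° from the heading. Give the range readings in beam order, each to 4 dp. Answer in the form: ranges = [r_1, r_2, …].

ranges = [0.5400, 0.2795, 1.0432, 2.8983]

beam 1: φ=-90°, α=300°
  cosα=0.5000 sinα=-0.8660 | (5,2) | tMaxX 0.5400 tMaxY 0.5658 | tΔX 2.0000 tΔY 1.1547
    t=0.5400 [x] (6,2) — stop
  → r_1 = 0.5400
beam 2: φ=-45°, α=345°
  cosα=0.9659 sinα=-0.2588 | (5,2) | tMaxX 0.2795 tMaxY 1.8932 | tΔX 1.0353 tΔY 3.8637
    t=0.2795 [x] (6,2) — stop
  → r_2 = 0.2795
beam 3: φ=45°, α=75°
  cosα=0.2588 sinα=0.9659 | (5,2) | tMaxX 1.0432 tMaxY 0.5280 | tΔX 3.8637 tΔY 1.0353
    t=0.5280 [y] (5,3)
    t=1.0432 [x] (6,3) — stop
  → r_3 = 1.0432
beam 4: φ=90°, α=120°
  cosα=-0.5000 sinα=0.8660 | (5,2) | tMaxX 1.4600 tMaxY 0.5889 | tΔX 2.0000 tΔY 1.1547
    t=0.5889 [y] (5,3)
    t=1.4600 [x] (4,3)
    t=1.7436 [y] (4,4)
    t=2.8983 [y] (4,5) — stop
  → r_4 = 2.8983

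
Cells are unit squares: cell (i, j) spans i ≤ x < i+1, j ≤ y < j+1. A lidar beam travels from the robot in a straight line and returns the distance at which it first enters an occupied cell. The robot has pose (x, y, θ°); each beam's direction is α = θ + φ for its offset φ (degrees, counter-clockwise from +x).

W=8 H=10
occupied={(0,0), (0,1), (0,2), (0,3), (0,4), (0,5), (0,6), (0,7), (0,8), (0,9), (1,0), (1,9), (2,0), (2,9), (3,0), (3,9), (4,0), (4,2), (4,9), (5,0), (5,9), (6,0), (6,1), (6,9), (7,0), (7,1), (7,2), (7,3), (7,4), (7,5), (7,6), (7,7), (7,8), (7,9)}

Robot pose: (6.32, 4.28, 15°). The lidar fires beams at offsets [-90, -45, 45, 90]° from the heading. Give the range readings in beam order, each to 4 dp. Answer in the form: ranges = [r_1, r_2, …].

ranges = [2.3604, 0.7852, 1.3600, 4.8865]

beam 1: φ=-90°, α=285°
  direction (0.2588, -0.9659); cell (6,4); t to first gridline: x 2.6273, y 0.2899 (then +3.8637 / +1.0353)
    (6,3) via y @ 0.2899
    (6,2) via y @ 1.3252
    (6,1) via y @ 2.3604  # hit
  → r_1 = 2.3604
beam 2: φ=-45°, α=330°
  direction (0.8660, -0.5000); cell (6,4); t to first gridline: x 0.7852, y 0.5600 (then +1.1547 / +2.0000)
    (6,3) via y @ 0.5600
    (7,3) via x @ 0.7852  # hit
  → r_2 = 0.7852
beam 3: φ=45°, α=60°
  direction (0.5000, 0.8660); cell (6,4); t to first gridline: x 1.3600, y 0.8314 (then +2.0000 / +1.1547)
    (6,5) via y @ 0.8314
    (7,5) via x @ 1.3600  # hit
  → r_3 = 1.3600
beam 4: φ=90°, α=105°
  direction (-0.2588, 0.9659); cell (6,4); t to first gridline: x 1.2364, y 0.7454 (then +3.8637 / +1.0353)
    (6,5) via y @ 0.7454
    (5,5) via x @ 1.2364
    (5,6) via y @ 1.7807
    (5,7) via y @ 2.8160
    (5,8) via y @ 3.8512
    (5,9) via y @ 4.8865  # hit
  → r_4 = 4.8865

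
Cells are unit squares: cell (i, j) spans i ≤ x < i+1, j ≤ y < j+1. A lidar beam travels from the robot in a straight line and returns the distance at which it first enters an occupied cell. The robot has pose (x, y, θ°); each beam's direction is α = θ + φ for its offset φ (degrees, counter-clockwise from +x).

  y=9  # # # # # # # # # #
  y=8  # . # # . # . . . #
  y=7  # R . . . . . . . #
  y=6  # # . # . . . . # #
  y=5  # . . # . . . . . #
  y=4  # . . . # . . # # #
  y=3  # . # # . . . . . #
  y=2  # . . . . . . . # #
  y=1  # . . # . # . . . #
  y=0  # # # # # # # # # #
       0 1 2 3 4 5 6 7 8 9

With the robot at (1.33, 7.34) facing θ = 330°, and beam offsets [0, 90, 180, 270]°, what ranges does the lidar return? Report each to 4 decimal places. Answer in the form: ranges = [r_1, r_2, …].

ranges = [0.6800, 1.3400, 0.3811, 0.3926]

beam 1: φ=0°, α=330°
  d=(0.8660,-0.5000)  start (1,7)  tX=0.7736 tY=0.6800  stride 1/|dx|=1.1547 1/|dy|=2.0000
    cross y-line → (1,6), t=0.6800 (wall)
  → r_1 = 0.6800
beam 2: φ=90°, α=60°
  d=(0.5000,0.8660)  start (1,7)  tX=1.3400 tY=0.7621  stride 1/|dx|=2.0000 1/|dy|=1.1547
    cross y-line → (1,8), t=0.7621
    cross x-line → (2,8), t=1.3400 (wall)
  → r_2 = 1.3400
beam 3: φ=180°, α=150°
  d=(-0.8660,0.5000)  start (1,7)  tX=0.3811 tY=1.3200  stride 1/|dx|=1.1547 1/|dy|=2.0000
    cross x-line → (0,7), t=0.3811 (wall)
  → r_3 = 0.3811
beam 4: φ=270°, α=240°
  d=(-0.5000,-0.8660)  start (1,7)  tX=0.6600 tY=0.3926  stride 1/|dx|=2.0000 1/|dy|=1.1547
    cross y-line → (1,6), t=0.3926 (wall)
  → r_4 = 0.3926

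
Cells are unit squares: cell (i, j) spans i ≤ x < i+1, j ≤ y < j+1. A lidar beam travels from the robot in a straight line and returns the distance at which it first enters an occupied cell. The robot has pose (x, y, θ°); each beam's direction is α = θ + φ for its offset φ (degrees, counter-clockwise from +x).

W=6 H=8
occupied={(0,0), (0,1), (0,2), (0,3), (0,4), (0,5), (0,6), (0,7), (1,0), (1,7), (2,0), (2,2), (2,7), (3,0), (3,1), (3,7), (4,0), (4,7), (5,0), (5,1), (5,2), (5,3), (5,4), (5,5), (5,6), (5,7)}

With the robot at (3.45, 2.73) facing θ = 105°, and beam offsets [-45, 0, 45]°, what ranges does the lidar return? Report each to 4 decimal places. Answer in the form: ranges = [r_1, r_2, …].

ranges = [3.1000, 4.4206, 0.5196]

beam 1: φ=-45°, α=60°
  cosα=0.5000 sinα=0.8660 | (3,2) | tMaxX 1.1000 tMaxY 0.3118 | tΔX 2.0000 tΔY 1.1547
    t=0.3118 [y] (3,3)
    t=1.1000 [x] (4,3)
    t=1.4665 [y] (4,4)
    t=2.6212 [y] (4,5)
    t=3.1000 [x] (5,5) — stop
  → r_1 = 3.1000
beam 2: φ=0°, α=105°
  cosα=-0.2588 sinα=0.9659 | (3,2) | tMaxX 1.7387 tMaxY 0.2795 | tΔX 3.8637 tΔY 1.0353
    t=0.2795 [y] (3,3)
    t=1.3148 [y] (3,4)
    t=1.7387 [x] (2,4)
    t=2.3501 [y] (2,5)
    t=3.3854 [y] (2,6)
    t=4.4206 [y] (2,7) — stop
  → r_2 = 4.4206
beam 3: φ=45°, α=150°
  cosα=-0.8660 sinα=0.5000 | (3,2) | tMaxX 0.5196 tMaxY 0.5400 | tΔX 1.1547 tΔY 2.0000
    t=0.5196 [x] (2,2) — stop
  → r_3 = 0.5196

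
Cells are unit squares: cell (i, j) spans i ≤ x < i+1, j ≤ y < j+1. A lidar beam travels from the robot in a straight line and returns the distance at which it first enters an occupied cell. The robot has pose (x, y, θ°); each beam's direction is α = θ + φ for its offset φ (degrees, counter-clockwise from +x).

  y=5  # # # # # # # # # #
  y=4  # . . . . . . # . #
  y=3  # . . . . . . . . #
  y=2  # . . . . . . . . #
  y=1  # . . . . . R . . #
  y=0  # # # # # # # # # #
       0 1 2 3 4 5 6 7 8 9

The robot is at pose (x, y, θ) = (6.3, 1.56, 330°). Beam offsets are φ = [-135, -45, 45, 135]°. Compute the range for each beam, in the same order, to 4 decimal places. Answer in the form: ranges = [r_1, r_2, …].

beam 1: φ=-135°, α=195°
  direction (-0.9659, -0.2588); cell (6,1); t to first gridline: x 0.3106, y 2.1637 (then +1.0353 / +3.8637)
    (5,1) via x @ 0.3106
    (4,1) via x @ 1.3459
    (4,0) via y @ 2.1637  # hit
  → r_1 = 2.1637
beam 2: φ=-45°, α=285°
  direction (0.2588, -0.9659); cell (6,1); t to first gridline: x 2.7046, y 0.5798 (then +3.8637 / +1.0353)
    (6,0) via y @ 0.5798  # hit
  → r_2 = 0.5798
beam 3: φ=45°, α=15°
  direction (0.9659, 0.2588); cell (6,1); t to first gridline: x 0.7247, y 1.7000 (then +1.0353 / +3.8637)
    (7,1) via x @ 0.7247
    (7,2) via y @ 1.7000
    (8,2) via x @ 1.7600
    (9,2) via x @ 2.7952  # hit
  → r_3 = 2.7952
beam 4: φ=135°, α=105°
  direction (-0.2588, 0.9659); cell (6,1); t to first gridline: x 1.1591, y 0.4555 (then +3.8637 / +1.0353)
    (6,2) via y @ 0.4555
    (5,2) via x @ 1.1591
    (5,3) via y @ 1.4908
    (5,4) via y @ 2.5261
    (5,5) via y @ 3.5614  # hit
  → r_4 = 3.5614

ranges = [2.1637, 0.5798, 2.7952, 3.5614]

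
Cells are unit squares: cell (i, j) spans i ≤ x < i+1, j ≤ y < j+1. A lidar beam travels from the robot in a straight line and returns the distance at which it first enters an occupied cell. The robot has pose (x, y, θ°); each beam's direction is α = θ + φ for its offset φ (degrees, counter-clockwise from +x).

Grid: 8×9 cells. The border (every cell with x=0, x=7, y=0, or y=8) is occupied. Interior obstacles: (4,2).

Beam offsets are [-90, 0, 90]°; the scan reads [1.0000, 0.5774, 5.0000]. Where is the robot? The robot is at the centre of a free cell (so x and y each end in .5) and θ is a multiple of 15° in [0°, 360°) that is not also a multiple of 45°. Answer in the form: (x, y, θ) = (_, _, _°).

(x, y, θ) = (1.5, 6.5, 210°)

Enumerate (i+0.5, j+0.5, θ) over the 41 free cells and 16 admissible headings. For each, cast all 3 beams and compare to the given ranges.
  (5.5, 2.5, 75°): beam 1 = 1.5529 ≠ 1.0000 ✗
  (1.5, 2.5, 75°): beam 1 = 5.6940 ≠ 1.0000 ✗
  (3.5, 3.5, 210°): beam 1 = 5.0000 ≠ 1.0000 ✗
  …
  (1.5, 6.5, 210°): r_1=1.0000, r_2=0.5774, r_3=5.0000 — all match ✓
Only this pose fits every beam.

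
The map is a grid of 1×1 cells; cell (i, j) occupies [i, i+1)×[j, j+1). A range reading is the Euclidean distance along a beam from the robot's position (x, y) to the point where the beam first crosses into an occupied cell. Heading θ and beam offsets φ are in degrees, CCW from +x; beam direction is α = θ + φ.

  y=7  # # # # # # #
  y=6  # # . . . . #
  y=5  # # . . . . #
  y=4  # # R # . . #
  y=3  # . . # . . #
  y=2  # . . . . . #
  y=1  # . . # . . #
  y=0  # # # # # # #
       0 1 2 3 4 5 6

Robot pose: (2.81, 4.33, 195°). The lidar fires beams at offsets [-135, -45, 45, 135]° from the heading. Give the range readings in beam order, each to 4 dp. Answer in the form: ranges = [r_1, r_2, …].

ranges = [0.3800, 0.9353, 3.6200, 0.2194]

beam 1: φ=-135°, α=60°
  dir = (cos 60°, sin 60°) = (0.5000, 0.8660); from cell (2,4)
  next x-line at t=0.3800, next y-line at t=0.7736; Δt_x=2.0000, Δt_y=1.1547
    x: enter (3,4) at t=0.3800 ← occupied
  → r_1 = 0.3800
beam 2: φ=-45°, α=150°
  dir = (cos 150°, sin 150°) = (-0.8660, 0.5000); from cell (2,4)
  next x-line at t=0.9353, next y-line at t=1.3400; Δt_x=1.1547, Δt_y=2.0000
    x: enter (1,4) at t=0.9353 ← occupied
  → r_2 = 0.9353
beam 3: φ=45°, α=240°
  dir = (cos 240°, sin 240°) = (-0.5000, -0.8660); from cell (2,4)
  next x-line at t=1.6200, next y-line at t=0.3811; Δt_x=2.0000, Δt_y=1.1547
    y: enter (2,3) at t=0.3811
    y: enter (2,2) at t=1.5358
    x: enter (1,2) at t=1.6200
    y: enter (1,1) at t=2.6905
    x: enter (0,1) at t=3.6200 ← occupied
  → r_3 = 3.6200
beam 4: φ=135°, α=330°
  dir = (cos 330°, sin 330°) = (0.8660, -0.5000); from cell (2,4)
  next x-line at t=0.2194, next y-line at t=0.6600; Δt_x=1.1547, Δt_y=2.0000
    x: enter (3,4) at t=0.2194 ← occupied
  → r_4 = 0.2194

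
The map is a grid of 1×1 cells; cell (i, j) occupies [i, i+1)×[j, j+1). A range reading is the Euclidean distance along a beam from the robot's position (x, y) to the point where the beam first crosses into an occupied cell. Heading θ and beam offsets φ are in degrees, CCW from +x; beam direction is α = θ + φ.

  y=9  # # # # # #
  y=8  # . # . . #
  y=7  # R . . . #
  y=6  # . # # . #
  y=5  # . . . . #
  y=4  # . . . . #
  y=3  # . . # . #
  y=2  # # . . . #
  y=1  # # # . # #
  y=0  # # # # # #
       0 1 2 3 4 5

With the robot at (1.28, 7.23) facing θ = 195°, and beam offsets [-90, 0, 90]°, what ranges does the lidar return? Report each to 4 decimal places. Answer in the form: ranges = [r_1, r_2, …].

ranges = [1.0818, 0.2899, 5.4145]

beam 1: φ=-90°, α=105°
  dir = (cos 105°, sin 105°) = (-0.2588, 0.9659); from cell (1,7)
  next x-line at t=1.0818, next y-line at t=0.7972; Δt_x=3.8637, Δt_y=1.0353
    y: enter (1,8) at t=0.7972
    x: enter (0,8) at t=1.0818 ← occupied
  → r_1 = 1.0818
beam 2: φ=0°, α=195°
  dir = (cos 195°, sin 195°) = (-0.9659, -0.2588); from cell (1,7)
  next x-line at t=0.2899, next y-line at t=0.8887; Δt_x=1.0353, Δt_y=3.8637
    x: enter (0,7) at t=0.2899 ← occupied
  → r_2 = 0.2899
beam 3: φ=90°, α=285°
  dir = (cos 285°, sin 285°) = (0.2588, -0.9659); from cell (1,7)
  next x-line at t=2.7819, next y-line at t=0.2381; Δt_x=3.8637, Δt_y=1.0353
    y: enter (1,6) at t=0.2381
    y: enter (1,5) at t=1.2734
    y: enter (1,4) at t=2.3087
    x: enter (2,4) at t=2.7819
    y: enter (2,3) at t=3.3439
    y: enter (2,2) at t=4.3792
    y: enter (2,1) at t=5.4145 ← occupied
  → r_3 = 5.4145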